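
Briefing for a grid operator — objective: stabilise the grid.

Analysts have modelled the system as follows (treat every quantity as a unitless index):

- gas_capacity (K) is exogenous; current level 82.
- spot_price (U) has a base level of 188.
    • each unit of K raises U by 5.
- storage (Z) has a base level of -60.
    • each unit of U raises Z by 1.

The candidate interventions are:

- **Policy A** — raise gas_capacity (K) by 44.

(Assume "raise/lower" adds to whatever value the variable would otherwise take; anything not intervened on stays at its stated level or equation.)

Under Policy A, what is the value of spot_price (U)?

818

Policy A (K + 44):
  K = 82 + 44 = 126
  U = 188 + 5·126 = 818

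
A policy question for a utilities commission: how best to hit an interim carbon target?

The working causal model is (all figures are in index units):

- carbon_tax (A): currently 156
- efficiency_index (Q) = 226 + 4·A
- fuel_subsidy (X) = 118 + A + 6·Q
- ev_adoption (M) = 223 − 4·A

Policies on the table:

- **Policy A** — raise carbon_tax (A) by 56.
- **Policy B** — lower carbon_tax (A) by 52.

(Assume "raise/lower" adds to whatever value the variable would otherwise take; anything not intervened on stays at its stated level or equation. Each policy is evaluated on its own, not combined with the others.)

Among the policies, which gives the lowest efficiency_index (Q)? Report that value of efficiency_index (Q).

Policy A (A + 56):
  A = 156 + 56 = 212
  Q = 226 + 4·212 = 1074
Policy B (A − 52):
  A = 156 − 52 = 104
  Q = 226 + 4·104 = 642
Comparing — Policy A: Q=1074, Policy B: Q=642. Lowest is 642 (Policy B).

642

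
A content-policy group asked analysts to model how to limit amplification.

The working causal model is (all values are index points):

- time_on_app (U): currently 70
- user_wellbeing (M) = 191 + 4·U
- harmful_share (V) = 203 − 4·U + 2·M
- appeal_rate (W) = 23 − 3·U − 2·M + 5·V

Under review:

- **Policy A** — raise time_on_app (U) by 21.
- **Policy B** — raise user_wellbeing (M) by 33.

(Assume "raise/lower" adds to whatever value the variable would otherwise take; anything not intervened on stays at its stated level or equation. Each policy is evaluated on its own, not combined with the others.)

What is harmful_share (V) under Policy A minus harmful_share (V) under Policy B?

Policy A (U + 21):
  U = 70 + 21 = 91
  M = 191 + 4·91 = 555
  V = 203 − 4·91 + 2·555 = 949
Policy B (M + 33):
  U = 70
  M = 191 + 4·70 (+33 from intervention) = 504
  V = 203 − 4·70 + 2·504 = 931
V: 949 − 931 = 18

18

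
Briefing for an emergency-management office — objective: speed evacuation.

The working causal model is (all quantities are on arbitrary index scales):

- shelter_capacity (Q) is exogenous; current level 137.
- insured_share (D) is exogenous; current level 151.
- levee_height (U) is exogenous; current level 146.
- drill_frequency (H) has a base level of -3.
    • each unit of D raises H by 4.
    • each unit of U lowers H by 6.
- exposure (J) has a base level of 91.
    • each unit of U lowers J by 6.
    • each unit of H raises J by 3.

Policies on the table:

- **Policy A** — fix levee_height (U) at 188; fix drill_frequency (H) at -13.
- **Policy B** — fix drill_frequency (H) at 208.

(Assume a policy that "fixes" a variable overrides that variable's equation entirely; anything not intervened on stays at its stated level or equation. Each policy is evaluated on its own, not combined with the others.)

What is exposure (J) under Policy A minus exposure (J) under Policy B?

Policy A (U := 188, H := -13):
  D = 151
  U = 188
  H = -13
  J = 91 − 6·188 + 3·(-13) = -1076
Policy B (H := 208):
  D = 151
  U = 146
  H = 208
  J = 91 − 6·146 + 3·208 = -161
J: -1076 − (-161) = -915

-915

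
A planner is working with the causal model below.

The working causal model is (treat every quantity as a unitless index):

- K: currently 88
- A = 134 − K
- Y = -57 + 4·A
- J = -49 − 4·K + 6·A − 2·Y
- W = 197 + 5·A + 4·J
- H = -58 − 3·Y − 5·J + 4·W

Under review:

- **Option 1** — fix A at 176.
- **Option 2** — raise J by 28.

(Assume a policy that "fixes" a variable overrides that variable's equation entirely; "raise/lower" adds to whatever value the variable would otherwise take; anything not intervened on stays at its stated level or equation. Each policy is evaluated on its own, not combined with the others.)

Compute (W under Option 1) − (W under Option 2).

-502

Option 1 (A := 176):
  K = 88
  A = 176
  Y = -57 + 4·176 = 647
  J = -49 − 4·88 + 6·176 − 2·647 = -639
  W = 197 + 5·176 + 4·(-639) = -1479
Option 2 (J + 28):
  K = 88
  A = 134 − 88 = 46
  Y = -57 + 4·46 = 127
  J = -49 − 4·88 + 6·46 − 2·127 (+28 from intervention) = -351
  W = 197 + 5·46 + 4·(-351) = -977
W: -1479 − (-977) = -502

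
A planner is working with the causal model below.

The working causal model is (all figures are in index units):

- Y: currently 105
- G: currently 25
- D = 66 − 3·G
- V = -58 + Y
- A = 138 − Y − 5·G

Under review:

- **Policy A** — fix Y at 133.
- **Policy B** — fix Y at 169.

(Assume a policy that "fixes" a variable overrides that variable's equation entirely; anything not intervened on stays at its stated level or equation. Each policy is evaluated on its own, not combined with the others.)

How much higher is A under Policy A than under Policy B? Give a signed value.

Policy A (Y := 133):
  Y = 133
  G = 25
  A = 138 − 133 − 5·25 = -120
Policy B (Y := 169):
  Y = 169
  G = 25
  A = 138 − 169 − 5·25 = -156
A: -120 − (-156) = 36

36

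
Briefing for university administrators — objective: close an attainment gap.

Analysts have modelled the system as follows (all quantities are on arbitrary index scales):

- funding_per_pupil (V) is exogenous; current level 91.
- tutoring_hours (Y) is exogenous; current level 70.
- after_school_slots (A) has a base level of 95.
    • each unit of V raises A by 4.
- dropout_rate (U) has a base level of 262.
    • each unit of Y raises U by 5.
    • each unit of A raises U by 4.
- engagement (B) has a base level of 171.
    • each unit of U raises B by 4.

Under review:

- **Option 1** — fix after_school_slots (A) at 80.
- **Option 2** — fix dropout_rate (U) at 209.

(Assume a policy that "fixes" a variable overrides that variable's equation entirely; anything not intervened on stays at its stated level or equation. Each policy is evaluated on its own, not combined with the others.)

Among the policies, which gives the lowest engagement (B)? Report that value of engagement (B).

Option 1 (A := 80):
  V = 91
  Y = 70
  A = 80
  U = 262 + 5·70 + 4·80 = 932
  B = 171 + 4·932 = 3899
Option 2 (U := 209):
  V = 91
  Y = 70
  A = 95 + 4·91 = 459
  U = 209
  B = 171 + 4·209 = 1007
Comparing — Option 1: B=3899, Option 2: B=1007. Lowest is 1007 (Option 2).

1007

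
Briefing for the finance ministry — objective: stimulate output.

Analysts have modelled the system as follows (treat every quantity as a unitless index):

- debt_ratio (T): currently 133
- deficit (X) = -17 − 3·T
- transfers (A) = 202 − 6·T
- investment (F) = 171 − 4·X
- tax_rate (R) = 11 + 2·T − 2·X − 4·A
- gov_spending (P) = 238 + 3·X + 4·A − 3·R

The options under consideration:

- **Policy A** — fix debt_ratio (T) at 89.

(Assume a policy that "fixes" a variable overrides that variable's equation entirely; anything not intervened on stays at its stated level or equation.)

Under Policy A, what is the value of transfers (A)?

Policy A (T := 89):
  T = 89
  A = 202 − 6·89 = -332

-332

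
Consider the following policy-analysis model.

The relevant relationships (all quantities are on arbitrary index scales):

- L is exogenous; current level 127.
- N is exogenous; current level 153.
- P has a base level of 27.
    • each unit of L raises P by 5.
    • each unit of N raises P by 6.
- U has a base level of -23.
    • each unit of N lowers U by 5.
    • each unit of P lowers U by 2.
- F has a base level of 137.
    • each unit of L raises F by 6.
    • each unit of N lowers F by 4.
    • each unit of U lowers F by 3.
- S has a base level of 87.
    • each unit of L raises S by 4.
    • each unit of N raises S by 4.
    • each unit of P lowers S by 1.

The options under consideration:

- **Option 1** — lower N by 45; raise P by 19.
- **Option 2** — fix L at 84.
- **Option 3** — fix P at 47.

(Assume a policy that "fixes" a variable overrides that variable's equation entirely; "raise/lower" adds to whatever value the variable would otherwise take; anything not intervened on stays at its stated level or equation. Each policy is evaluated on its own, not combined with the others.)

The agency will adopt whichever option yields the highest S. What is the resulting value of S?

Option 1 (N − 45, P + 19):
  L = 127
  N = 153 − 45 = 108
  P = 27 + 5·127 + 6·108 (+19 from intervention) = 1329
  S = 87 + 4·127 + 4·108 − 1329 = -302
Option 2 (L := 84):
  L = 84
  N = 153
  P = 27 + 5·84 + 6·153 = 1365
  S = 87 + 4·84 + 4·153 − 1365 = -330
Option 3 (P := 47):
  L = 127
  N = 153
  P = 47
  S = 87 + 4·127 + 4·153 − 47 = 1160
Comparing — Option 1: S=-302, Option 2: S=-330, Option 3: S=1160. Highest is 1160 (Option 3).

1160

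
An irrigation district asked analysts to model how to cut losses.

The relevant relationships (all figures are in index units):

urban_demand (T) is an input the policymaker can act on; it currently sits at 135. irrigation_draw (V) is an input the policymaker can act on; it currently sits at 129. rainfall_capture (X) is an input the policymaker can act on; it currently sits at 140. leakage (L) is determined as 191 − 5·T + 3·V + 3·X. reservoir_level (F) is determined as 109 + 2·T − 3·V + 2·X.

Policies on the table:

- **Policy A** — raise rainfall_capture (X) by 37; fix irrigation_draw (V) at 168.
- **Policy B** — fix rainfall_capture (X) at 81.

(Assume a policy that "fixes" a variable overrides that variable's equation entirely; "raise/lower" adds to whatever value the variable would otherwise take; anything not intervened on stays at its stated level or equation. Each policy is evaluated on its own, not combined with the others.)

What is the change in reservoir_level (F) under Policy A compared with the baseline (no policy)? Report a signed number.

-43

Baseline:
  T = 135
  V = 129
  X = 140
  F = 109 + 2·135 − 3·129 + 2·140 = 272
Policy A (X + 37, V := 168):
  T = 135
  V = 168
  X = 140 + 37 = 177
  F = 109 + 2·135 − 3·168 + 2·177 = 229
Change in F: 229 − 272 = -43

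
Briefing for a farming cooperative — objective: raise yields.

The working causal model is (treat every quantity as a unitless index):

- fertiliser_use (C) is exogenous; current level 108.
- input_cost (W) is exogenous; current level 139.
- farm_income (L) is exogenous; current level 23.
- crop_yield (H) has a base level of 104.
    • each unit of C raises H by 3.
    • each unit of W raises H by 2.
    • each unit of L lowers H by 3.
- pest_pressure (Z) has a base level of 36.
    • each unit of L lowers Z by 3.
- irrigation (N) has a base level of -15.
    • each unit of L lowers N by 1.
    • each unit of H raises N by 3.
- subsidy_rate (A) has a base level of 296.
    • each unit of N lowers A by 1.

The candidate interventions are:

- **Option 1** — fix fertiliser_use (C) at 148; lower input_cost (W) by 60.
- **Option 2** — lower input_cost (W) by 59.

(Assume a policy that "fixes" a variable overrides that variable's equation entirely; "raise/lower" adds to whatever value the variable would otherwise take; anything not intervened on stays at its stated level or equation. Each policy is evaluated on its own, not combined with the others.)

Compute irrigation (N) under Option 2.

Option 2 (W − 59):
  C = 108
  W = 139 − 59 = 80
  L = 23
  H = 104 + 3·108 + 2·80 − 3·23 = 519
  N = -15 − 23 + 3·519 = 1519

1519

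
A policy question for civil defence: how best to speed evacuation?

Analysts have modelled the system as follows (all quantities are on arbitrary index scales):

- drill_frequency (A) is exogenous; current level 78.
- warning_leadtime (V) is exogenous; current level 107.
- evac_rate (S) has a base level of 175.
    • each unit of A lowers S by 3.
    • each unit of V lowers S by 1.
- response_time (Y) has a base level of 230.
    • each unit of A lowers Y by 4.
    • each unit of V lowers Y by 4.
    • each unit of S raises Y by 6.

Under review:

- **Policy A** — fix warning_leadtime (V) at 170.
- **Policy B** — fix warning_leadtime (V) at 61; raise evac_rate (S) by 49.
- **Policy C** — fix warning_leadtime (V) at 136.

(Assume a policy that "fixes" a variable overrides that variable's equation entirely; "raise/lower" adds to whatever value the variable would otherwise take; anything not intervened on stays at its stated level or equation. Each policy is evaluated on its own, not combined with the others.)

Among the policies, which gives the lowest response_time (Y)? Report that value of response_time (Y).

-2136

Policy A (V := 170):
  A = 78
  V = 170
  S = 175 − 3·78 − 170 = -229
  Y = 230 − 4·78 − 4·170 + 6·(-229) = -2136
Policy B (V := 61, S + 49):
  A = 78
  V = 61
  S = 175 − 3·78 − 61 (+49 from intervention) = -71
  Y = 230 − 4·78 − 4·61 + 6·(-71) = -752
Policy C (V := 136):
  A = 78
  V = 136
  S = 175 − 3·78 − 136 = -195
  Y = 230 − 4·78 − 4·136 + 6·(-195) = -1796
Comparing — Policy A: Y=-2136, Policy B: Y=-752, Policy C: Y=-1796. Lowest is -2136 (Policy A).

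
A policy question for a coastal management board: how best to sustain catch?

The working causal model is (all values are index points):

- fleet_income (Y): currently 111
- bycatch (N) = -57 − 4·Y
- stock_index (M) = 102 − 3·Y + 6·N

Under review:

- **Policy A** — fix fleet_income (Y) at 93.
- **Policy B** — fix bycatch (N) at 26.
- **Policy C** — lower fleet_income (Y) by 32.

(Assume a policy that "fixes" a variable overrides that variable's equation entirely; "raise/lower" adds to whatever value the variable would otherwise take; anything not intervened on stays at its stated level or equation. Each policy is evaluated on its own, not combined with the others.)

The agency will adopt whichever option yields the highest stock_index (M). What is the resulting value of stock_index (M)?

-75

Policy A (Y := 93):
  Y = 93
  N = -57 − 4·93 = -429
  M = 102 − 3·93 + 6·(-429) = -2751
Policy B (N := 26):
  Y = 111
  N = 26
  M = 102 − 3·111 + 6·26 = -75
Policy C (Y − 32):
  Y = 111 − 32 = 79
  N = -57 − 4·79 = -373
  M = 102 − 3·79 + 6·(-373) = -2373
Comparing — Policy A: M=-2751, Policy B: M=-75, Policy C: M=-2373. Highest is -75 (Policy B).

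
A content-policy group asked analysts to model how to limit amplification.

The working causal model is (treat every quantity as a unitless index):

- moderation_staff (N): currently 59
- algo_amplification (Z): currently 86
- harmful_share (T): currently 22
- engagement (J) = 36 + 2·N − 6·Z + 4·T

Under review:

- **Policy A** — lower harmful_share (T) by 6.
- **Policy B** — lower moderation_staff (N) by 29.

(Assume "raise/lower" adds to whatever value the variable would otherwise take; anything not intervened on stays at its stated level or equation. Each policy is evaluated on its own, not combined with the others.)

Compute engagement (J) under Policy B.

-332

Policy B (N − 29):
  N = 59 − 29 = 30
  Z = 86
  T = 22
  J = 36 + 2·30 − 6·86 + 4·22 = -332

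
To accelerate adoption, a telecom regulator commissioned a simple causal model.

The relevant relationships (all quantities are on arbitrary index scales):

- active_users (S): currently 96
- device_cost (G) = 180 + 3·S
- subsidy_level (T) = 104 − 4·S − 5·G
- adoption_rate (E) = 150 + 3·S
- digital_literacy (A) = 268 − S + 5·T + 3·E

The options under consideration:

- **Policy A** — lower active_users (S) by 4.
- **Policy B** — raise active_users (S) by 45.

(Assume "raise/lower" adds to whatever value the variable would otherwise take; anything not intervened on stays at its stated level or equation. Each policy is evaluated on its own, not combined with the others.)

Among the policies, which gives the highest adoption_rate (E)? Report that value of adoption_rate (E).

Policy A (S − 4):
  S = 96 − 4 = 92
  E = 150 + 3·92 = 426
Policy B (S + 45):
  S = 96 + 45 = 141
  E = 150 + 3·141 = 573
Comparing — Policy A: E=426, Policy B: E=573. Highest is 573 (Policy B).

573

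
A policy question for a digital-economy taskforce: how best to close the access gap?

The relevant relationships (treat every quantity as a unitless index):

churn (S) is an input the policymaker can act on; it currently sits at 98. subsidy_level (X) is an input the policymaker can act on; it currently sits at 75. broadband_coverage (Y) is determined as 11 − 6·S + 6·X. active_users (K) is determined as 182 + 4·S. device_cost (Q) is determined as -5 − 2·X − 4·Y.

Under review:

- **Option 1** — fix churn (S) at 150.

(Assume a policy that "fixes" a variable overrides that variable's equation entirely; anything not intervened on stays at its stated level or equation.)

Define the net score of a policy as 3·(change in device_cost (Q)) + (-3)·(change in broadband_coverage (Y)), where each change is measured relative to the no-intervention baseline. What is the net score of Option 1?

Baseline:
  S = 98
  X = 75
  Y = 11 − 6·98 + 6·75 = -127
  Q = -5 − 2·75 − 4·(-127) = 353
Option 1 (S := 150):
  S = 150
  X = 75
  Y = 11 − 6·150 + 6·75 = -439
  Q = -5 − 2·75 − 4·(-439) = 1601
ΔQ = 1601 − 353 = 1248; ΔY = -439 − (-127) = -312
Score = 3·1248 + (-3)·(-312) = 4680

4680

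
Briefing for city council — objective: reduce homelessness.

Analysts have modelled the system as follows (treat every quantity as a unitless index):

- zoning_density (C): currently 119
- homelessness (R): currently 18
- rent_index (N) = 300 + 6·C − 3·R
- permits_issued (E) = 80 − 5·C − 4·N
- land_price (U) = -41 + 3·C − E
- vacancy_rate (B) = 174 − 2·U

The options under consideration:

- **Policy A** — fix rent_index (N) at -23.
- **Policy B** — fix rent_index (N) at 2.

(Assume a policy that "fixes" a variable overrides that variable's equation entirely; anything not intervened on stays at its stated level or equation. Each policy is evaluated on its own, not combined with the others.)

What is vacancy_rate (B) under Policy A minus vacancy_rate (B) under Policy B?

200

Policy A (N := -23):
  C = 119
  R = 18
  N = -23
  E = 80 − 5·119 − 4·(-23) = -423
  U = -41 + 3·119 − (-423) = 739
  B = 174 − 2·739 = -1304
Policy B (N := 2):
  C = 119
  R = 18
  N = 2
  E = 80 − 5·119 − 4·2 = -523
  U = -41 + 3·119 − (-523) = 839
  B = 174 − 2·839 = -1504
B: -1304 − (-1504) = 200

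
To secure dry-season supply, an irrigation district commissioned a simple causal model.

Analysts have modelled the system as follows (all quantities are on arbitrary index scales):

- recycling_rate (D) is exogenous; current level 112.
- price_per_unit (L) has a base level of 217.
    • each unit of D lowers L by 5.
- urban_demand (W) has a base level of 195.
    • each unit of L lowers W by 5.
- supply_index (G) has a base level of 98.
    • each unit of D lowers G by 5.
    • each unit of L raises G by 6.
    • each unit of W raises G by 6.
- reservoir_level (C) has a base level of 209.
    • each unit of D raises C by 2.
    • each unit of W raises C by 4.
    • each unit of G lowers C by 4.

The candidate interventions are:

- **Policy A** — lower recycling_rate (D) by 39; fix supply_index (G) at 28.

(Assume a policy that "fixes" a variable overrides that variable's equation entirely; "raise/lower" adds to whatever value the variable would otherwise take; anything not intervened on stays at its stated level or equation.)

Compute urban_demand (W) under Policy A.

Policy A (D − 39, G := 28):
  D = 112 − 39 = 73
  L = 217 − 5·73 = -148
  W = 195 − 5·(-148) = 935

935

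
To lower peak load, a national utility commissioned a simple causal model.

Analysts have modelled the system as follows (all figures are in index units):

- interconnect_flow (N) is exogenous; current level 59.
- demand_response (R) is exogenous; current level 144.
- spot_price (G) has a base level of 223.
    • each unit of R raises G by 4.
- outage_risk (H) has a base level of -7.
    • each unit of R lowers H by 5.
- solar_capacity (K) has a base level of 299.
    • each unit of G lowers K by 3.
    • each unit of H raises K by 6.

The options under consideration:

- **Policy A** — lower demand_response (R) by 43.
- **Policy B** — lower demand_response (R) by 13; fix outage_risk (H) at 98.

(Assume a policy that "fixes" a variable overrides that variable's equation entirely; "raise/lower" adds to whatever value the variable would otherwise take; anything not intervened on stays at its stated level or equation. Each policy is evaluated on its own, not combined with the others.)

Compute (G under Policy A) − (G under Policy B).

-120

Policy A (R − 43):
  R = 144 − 43 = 101
  G = 223 + 4·101 = 627
Policy B (R − 13, H := 98):
  R = 144 − 13 = 131
  G = 223 + 4·131 = 747
G: 627 − 747 = -120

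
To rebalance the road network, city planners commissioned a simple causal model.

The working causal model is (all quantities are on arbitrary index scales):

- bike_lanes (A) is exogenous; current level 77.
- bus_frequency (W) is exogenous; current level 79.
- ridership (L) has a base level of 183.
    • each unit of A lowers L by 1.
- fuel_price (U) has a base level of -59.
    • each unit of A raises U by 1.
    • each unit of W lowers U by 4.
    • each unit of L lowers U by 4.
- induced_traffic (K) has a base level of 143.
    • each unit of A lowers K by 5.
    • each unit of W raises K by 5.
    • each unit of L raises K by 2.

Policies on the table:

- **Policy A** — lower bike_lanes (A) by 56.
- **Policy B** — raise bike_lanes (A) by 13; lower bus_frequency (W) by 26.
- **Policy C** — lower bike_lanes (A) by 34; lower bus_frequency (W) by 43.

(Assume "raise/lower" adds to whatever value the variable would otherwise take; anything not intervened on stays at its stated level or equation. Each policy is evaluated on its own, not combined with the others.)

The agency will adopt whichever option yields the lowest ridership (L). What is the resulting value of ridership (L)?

Policy A (A − 56):
  A = 77 − 56 = 21
  L = 183 − 21 = 162
Policy B (A + 13, W − 26):
  A = 77 + 13 = 90
  L = 183 − 90 = 93
Policy C (A − 34, W − 43):
  A = 77 − 34 = 43
  L = 183 − 43 = 140
Comparing — Policy A: L=162, Policy B: L=93, Policy C: L=140. Lowest is 93 (Policy B).

93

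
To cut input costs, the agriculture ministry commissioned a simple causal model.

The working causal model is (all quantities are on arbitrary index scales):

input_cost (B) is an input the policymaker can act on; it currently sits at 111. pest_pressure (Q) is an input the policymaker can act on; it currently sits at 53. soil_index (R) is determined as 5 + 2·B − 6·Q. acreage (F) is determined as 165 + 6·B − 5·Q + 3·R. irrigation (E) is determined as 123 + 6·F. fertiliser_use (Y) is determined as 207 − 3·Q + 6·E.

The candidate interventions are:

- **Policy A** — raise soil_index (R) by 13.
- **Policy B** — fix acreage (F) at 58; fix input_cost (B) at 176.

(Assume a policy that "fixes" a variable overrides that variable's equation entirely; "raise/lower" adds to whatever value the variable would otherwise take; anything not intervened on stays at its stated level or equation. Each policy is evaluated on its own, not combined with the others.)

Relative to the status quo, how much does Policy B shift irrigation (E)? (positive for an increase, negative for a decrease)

Baseline:
  B = 111
  Q = 53
  R = 5 + 2·111 − 6·53 = -91
  F = 165 + 6·111 − 5·53 + 3·(-91) = 293
  E = 123 + 6·293 = 1881
Policy B (F := 58, B := 176):
  B = 176
  Q = 53
  R = 5 + 2·176 − 6·53 = 39
  F = 58
  E = 123 + 6·58 = 471
Change in E: 471 − 1881 = -1410

-1410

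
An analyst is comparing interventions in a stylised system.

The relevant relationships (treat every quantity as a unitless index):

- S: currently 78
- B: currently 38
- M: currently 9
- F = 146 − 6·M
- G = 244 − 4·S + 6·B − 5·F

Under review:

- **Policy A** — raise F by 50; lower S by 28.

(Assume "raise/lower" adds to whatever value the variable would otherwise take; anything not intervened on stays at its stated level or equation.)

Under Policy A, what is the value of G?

Policy A (F + 50, S − 28):
  S = 78 − 28 = 50
  B = 38
  M = 9
  F = 146 − 6·9 (+50 from intervention) = 142
  G = 244 − 4·50 + 6·38 − 5·142 = -438

-438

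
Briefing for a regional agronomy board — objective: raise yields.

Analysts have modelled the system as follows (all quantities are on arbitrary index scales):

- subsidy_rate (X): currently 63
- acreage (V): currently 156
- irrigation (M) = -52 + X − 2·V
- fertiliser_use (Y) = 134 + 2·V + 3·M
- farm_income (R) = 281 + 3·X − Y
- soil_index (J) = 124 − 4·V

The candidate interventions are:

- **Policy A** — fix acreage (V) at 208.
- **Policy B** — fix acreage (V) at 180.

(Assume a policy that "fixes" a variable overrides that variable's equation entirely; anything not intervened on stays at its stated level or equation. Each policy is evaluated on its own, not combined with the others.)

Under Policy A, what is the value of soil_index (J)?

-708

Policy A (V := 208):
  V = 208
  J = 124 − 4·208 = -708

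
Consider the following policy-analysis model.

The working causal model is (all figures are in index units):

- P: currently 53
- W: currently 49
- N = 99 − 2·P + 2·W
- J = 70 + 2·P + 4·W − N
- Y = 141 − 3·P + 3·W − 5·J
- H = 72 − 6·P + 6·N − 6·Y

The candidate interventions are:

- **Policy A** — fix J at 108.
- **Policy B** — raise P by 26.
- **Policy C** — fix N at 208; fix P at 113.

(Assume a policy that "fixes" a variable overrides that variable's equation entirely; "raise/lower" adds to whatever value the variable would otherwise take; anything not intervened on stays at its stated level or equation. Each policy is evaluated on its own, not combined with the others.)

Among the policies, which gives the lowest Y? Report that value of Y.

Policy A (J := 108):
  P = 53
  W = 49
  N = 99 − 2·53 + 2·49 = 91
  J = 108
  Y = 141 − 3·53 + 3·49 − 5·108 = -411
Policy B (P + 26):
  P = 53 + 26 = 79
  W = 49
  N = 99 − 2·79 + 2·49 = 39
  J = 70 + 2·79 + 4·49 − 39 = 385
  Y = 141 − 3·79 + 3·49 − 5·385 = -1874
Policy C (N := 208, P := 113):
  P = 113
  W = 49
  N = 208
  J = 70 + 2·113 + 4·49 − 208 = 284
  Y = 141 − 3·113 + 3·49 − 5·284 = -1471
Comparing — Policy A: Y=-411, Policy B: Y=-1874, Policy C: Y=-1471. Lowest is -1874 (Policy B).

-1874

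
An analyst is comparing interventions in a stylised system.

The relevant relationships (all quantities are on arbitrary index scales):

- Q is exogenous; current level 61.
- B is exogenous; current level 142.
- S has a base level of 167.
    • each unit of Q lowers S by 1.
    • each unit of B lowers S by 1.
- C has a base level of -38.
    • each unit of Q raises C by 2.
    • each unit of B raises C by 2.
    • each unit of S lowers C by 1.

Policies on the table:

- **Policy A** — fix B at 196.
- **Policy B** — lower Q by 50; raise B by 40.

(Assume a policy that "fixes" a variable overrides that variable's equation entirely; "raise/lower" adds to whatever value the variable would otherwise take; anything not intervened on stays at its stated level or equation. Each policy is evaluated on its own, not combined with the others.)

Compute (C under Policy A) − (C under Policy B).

192

Policy A (B := 196):
  Q = 61
  B = 196
  S = 167 − 61 − 196 = -90
  C = -38 + 2·61 + 2·196 − (-90) = 566
Policy B (Q − 50, B + 40):
  Q = 61 − 50 = 11
  B = 142 + 40 = 182
  S = 167 − 11 − 182 = -26
  C = -38 + 2·11 + 2·182 − (-26) = 374
C: 566 − 374 = 192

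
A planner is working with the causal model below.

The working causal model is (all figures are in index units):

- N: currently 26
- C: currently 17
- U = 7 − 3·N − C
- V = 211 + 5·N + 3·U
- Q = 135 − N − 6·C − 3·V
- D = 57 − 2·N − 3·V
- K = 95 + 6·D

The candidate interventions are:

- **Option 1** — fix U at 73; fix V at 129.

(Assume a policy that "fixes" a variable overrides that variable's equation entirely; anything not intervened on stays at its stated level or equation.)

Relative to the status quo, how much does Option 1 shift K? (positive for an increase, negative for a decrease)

Baseline:
  N = 26
  C = 17
  U = 7 − 3·26 − 17 = -88
  V = 211 + 5·26 + 3·(-88) = 77
  D = 57 − 2·26 − 3·77 = -226
  K = 95 + 6·(-226) = -1261
Option 1 (U := 73, V := 129):
  N = 26
  C = 17
  U = 73
  V = 129
  D = 57 − 2·26 − 3·129 = -382
  K = 95 + 6·(-382) = -2197
Change in K: -2197 − (-1261) = -936

-936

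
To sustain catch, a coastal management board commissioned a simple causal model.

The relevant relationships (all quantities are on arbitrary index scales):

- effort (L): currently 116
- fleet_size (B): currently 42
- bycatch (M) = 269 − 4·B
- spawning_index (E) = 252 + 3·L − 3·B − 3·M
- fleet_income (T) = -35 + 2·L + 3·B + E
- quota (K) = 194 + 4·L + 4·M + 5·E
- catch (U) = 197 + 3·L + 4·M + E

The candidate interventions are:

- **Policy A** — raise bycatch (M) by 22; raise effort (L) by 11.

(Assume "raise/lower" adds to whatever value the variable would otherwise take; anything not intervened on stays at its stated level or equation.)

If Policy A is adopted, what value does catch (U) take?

Policy A (M + 22, L + 11):
  L = 116 + 11 = 127
  B = 42
  M = 269 − 4·42 (+22 from intervention) = 123
  E = 252 + 3·127 − 3·42 − 3·123 = 138
  U = 197 + 3·127 + 4·123 + 138 = 1208

1208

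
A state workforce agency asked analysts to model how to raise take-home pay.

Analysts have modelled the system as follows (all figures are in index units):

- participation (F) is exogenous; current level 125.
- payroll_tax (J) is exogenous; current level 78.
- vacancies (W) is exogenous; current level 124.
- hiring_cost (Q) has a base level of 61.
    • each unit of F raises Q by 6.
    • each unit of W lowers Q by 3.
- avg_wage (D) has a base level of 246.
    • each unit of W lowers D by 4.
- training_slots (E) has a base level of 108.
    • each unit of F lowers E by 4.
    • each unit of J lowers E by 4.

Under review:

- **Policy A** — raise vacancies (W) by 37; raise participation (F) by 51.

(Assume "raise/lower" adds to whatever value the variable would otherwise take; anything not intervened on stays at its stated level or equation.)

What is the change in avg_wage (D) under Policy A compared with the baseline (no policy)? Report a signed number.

Baseline:
  W = 124
  D = 246 − 4·124 = -250
Policy A (W + 37, F + 51):
  W = 124 + 37 = 161
  D = 246 − 4·161 = -398
Change in D: -398 − (-250) = -148

-148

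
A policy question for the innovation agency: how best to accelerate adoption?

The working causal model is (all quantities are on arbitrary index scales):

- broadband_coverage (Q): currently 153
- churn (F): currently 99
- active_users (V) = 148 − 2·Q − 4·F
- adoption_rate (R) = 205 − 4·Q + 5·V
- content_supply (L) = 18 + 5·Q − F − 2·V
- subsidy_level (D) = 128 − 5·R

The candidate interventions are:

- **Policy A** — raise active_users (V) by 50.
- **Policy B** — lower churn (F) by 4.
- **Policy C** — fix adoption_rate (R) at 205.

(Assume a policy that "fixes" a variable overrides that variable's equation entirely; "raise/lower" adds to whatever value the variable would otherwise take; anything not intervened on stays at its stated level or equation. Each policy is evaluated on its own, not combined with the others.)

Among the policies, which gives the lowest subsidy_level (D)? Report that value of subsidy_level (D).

-897

Policy A (V + 50):
  Q = 153
  F = 99
  V = 148 − 2·153 − 4·99 (+50 from intervention) = -504
  R = 205 − 4·153 + 5·(-504) = -2927
  D = 128 − 5·(-2927) = 14763
Policy B (F − 4):
  Q = 153
  F = 99 − 4 = 95
  V = 148 − 2·153 − 4·95 = -538
  R = 205 − 4·153 + 5·(-538) = -3097
  D = 128 − 5·(-3097) = 15613
Policy C (R := 205):
  Q = 153
  F = 99
  V = 148 − 2·153 − 4·99 = -554
  R = 205
  D = 128 − 5·205 = -897
Comparing — Policy A: D=14763, Policy B: D=15613, Policy C: D=-897. Lowest is -897 (Policy C).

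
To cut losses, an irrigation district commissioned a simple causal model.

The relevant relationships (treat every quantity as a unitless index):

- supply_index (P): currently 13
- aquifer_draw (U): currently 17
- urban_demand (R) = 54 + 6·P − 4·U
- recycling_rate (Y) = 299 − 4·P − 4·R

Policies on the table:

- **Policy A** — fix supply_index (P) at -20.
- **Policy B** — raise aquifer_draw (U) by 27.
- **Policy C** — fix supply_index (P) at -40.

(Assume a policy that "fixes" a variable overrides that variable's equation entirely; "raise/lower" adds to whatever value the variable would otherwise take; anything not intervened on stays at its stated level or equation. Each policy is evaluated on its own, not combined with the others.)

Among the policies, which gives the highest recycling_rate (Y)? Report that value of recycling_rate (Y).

1475

Policy A (P := -20):
  P = -20
  U = 17
  R = 54 + 6·(-20) − 4·17 = -134
  Y = 299 − 4·(-20) − 4·(-134) = 915
Policy B (U + 27):
  P = 13
  U = 17 + 27 = 44
  R = 54 + 6·13 − 4·44 = -44
  Y = 299 − 4·13 − 4·(-44) = 423
Policy C (P := -40):
  P = -40
  U = 17
  R = 54 + 6·(-40) − 4·17 = -254
  Y = 299 − 4·(-40) − 4·(-254) = 1475
Comparing — Policy A: Y=915, Policy B: Y=423, Policy C: Y=1475. Highest is 1475 (Policy C).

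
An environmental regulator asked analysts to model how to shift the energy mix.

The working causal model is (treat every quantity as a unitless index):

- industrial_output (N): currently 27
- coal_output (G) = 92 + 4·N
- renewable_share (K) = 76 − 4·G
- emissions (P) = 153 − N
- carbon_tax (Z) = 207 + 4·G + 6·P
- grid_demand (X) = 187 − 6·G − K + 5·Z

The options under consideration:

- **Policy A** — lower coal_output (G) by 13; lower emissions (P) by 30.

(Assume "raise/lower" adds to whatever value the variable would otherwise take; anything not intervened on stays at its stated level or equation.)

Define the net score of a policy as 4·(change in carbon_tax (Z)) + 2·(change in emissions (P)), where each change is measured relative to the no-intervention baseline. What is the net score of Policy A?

-988

Baseline:
  N = 27
  G = 92 + 4·27 = 200
  P = 153 − 27 = 126
  Z = 207 + 4·200 + 6·126 = 1763
Policy A (G − 13, P − 30):
  N = 27
  G = 92 + 4·27 (−13 from intervention) = 187
  P = 153 − 27 (−30 from intervention) = 96
  Z = 207 + 4·187 + 6·96 = 1531
ΔZ = 1531 − 1763 = -232; ΔP = 96 − 126 = -30
Score = 4·(-232) + 2·(-30) = -988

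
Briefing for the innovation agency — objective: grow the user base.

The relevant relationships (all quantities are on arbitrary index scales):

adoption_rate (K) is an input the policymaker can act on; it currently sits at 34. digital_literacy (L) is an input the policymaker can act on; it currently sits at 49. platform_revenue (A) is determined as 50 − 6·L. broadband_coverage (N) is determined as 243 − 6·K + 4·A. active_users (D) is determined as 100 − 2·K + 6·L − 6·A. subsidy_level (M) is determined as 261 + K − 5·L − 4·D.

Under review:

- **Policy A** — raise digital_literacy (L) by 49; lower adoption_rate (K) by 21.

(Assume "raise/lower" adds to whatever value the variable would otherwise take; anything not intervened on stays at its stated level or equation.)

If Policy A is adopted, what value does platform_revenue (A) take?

-538

Policy A (L + 49, K − 21):
  L = 49 + 49 = 98
  A = 50 − 6·98 = -538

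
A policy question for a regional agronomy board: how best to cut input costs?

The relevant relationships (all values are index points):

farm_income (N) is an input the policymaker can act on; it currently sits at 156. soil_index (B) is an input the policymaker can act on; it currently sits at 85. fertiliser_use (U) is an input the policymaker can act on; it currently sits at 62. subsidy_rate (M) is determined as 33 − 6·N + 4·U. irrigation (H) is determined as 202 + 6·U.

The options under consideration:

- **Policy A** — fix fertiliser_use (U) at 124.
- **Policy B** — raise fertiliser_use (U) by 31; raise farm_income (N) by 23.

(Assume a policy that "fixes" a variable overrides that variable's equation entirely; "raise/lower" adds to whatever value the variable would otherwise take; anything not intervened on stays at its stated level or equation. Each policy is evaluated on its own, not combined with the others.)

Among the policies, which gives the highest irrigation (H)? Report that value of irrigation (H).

946

Policy A (U := 124):
  U = 124
  H = 202 + 6·124 = 946
Policy B (U + 31, N + 23):
  U = 62 + 31 = 93
  H = 202 + 6·93 = 760
Comparing — Policy A: H=946, Policy B: H=760. Highest is 946 (Policy A).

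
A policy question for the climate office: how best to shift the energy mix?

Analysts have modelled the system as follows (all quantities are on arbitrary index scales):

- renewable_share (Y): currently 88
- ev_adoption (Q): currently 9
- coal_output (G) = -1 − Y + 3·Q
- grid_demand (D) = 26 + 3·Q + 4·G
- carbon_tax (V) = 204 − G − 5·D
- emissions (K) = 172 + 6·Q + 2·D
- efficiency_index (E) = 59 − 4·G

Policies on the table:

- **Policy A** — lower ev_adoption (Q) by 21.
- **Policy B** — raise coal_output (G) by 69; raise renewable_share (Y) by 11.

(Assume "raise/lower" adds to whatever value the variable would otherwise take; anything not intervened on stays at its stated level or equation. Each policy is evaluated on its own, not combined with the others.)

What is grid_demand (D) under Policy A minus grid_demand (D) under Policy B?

Policy A (Q − 21):
  Y = 88
  Q = 9 − 21 = -12
  G = -1 − 88 + 3·(-12) = -125
  D = 26 + 3·(-12) + 4·(-125) = -510
Policy B (G + 69, Y + 11):
  Y = 88 + 11 = 99
  Q = 9
  G = -1 − 99 + 3·9 (+69 from intervention) = -4
  D = 26 + 3·9 + 4·(-4) = 37
D: -510 − 37 = -547

-547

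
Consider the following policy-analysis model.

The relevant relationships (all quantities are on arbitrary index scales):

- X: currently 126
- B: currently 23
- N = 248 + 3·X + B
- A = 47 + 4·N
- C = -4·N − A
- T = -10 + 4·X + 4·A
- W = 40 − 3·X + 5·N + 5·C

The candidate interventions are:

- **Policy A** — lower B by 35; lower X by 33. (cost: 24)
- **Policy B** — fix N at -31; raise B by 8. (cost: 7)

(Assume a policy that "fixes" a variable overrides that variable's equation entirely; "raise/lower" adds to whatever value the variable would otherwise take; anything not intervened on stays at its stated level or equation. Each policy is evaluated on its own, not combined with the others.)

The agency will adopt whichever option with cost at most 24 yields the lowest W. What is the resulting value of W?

-18499

Policy A (B − 35, X − 33):
  X = 126 − 33 = 93
  B = 23 − 35 = -12
  N = 248 + 3·93 + (-12) = 515
  A = 47 + 4·515 = 2107
  C = 0 − 4·515 − 2107 = -4167
  W = 40 − 3·93 + 5·515 + 5·(-4167) = -18499
Policy B (N := -31, B + 8):
  X = 126
  B = 23 + 8 = 31
  N = -31
  A = 47 + 4·(-31) = -77
  C = 0 − 4·(-31) − (-77) = 201
  W = 40 − 3·126 + 5·(-31) + 5·201 = 512
Comparing — Policy A: W=-18499, Policy B: W=512. Lowest is -18499 (Policy A).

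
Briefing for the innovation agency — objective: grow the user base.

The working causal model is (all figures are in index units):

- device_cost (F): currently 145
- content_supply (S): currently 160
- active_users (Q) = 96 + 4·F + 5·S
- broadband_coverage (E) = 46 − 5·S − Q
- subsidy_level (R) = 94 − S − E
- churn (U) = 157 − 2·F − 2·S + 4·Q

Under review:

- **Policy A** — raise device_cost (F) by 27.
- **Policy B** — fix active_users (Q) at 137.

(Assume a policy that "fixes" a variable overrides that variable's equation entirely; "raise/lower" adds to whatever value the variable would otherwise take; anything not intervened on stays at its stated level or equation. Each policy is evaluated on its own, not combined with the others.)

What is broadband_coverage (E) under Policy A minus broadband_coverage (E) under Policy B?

-1447

Policy A (F + 27):
  F = 145 + 27 = 172
  S = 160
  Q = 96 + 4·172 + 5·160 = 1584
  E = 46 − 5·160 − 1584 = -2338
Policy B (Q := 137):
  F = 145
  S = 160
  Q = 137
  E = 46 − 5·160 − 137 = -891
E: -2338 − (-891) = -1447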